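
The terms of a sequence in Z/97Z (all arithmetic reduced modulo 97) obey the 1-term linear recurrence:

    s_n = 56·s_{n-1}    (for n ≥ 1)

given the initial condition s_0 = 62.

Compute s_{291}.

39

s_1 = 56·62 = 77
s_2 = 56·77 = 44
s_3 = 56·44 = 39
s_4 = 56·39 = 50
s_5 = 56·50 = 84
s_6 = 56·84 = 48
s_7 = 56·48 = 69
s_8 = 56·69 = 81
s_9 = 56·81 = 74
s_10 = 56·74 = 70
s_11 = 56·70 = 40
s_12 = 56·40 = 9
s_13 = 56·9 = 19
s_14 = 56·19 = 94
s_15 = 56·94 = 26
s_16 = 56·26 = 1
s_17 = 56·1 = 56
s_18 = 56·56 = 32
s_19 = 56·32 = 46
s_20 = 56·46 = 54
s_21 = 56·54 = 17
s_22 = 56·17 = 79
s_23 = 56·79 = 59
s_24 = 56·59 = 6
s_25 = 56·6 = 45
s_26 = 56·45 = 95
s_27 = 56·95 = 82
s_28 = 56·82 = 33
s_29 = 56·33 = 5
s_30 = 56·5 = 86
s_31 = 56·86 = 63
s_32 = 56·63 = 36
s_33 = 56·36 = 76
s_34 = 56·76 = 85
s_35 = 56·85 = 7
s_36 = 56·7 = 4
s_37 = 56·4 = 30
s_38 = 56·30 = 31
s_39 = 56·31 = 87
s_40 = 56·87 = 22
s_41 = 56·22 = 68
s_42 = 56·68 = 25
s_43 = 56·25 = 42
s_44 = 56·42 = 24
s_45 = 56·24 = 83
s_46 = 56·83 = 89
s_47 = 56·89 = 37
s_48 = 56·37 = 35
s_49 = 56·35 = 20
s_50 = 56·20 = 53
s_51 = 56·53 = 58
s_52 = 56·58 = 47
s_53 = 56·47 = 13
s_54 = 56·13 = 49
s_55 = 56·49 = 28
s_56 = 56·28 = 16
s_57 = 56·16 = 23
s_58 = 56·23 = 27
s_59 = 56·27 = 57
s_60 = 56·57 = 88
s_61 = 56·88 = 78
s_62 = 56·78 = 3
s_63 = 56·3 = 71
s_64 = 56·71 = 96
s_65 = 56·96 = 41
s_66 = 56·41 = 65
s_67 = 56·65 = 51
s_68 = 56·51 = 43
s_69 = 56·43 = 80
s_70 = 56·80 = 18
s_71 = 56·18 = 38
s_72 = 56·38 = 91
s_73 = 56·91 = 52
s_74 = 56·52 = 2
s_75 = 56·2 = 15
s_76 = 56·15 = 64
s_77 = 56·64 = 92
s_78 = 56·92 = 11
s_79 = 56·11 = 34
s_80 = 56·34 = 61
s_81 = 56·61 = 21
s_82 = 56·21 = 12
s_83 = 56·12 = 90
s_84 = 56·90 = 93
s_85 = 56·93 = 67
s_86 = 56·67 = 66
s_87 = 56·66 = 10
s_88 = 56·10 = 75
s_89 = 56·75 = 29
s_90 = 56·29 = 72
s_91 = 56·72 = 55
s_92 = 56·55 = 73
s_93 = 56·73 = 14
s_94 = 56·14 = 8
s_95 = 56·8 = 60
s_96 = 56·60 = 62
(s_96) = (62) = (s_0), so the sequence has period 96.
291 ≡ 3 (mod 96), hence s_291 = s_3 = 39.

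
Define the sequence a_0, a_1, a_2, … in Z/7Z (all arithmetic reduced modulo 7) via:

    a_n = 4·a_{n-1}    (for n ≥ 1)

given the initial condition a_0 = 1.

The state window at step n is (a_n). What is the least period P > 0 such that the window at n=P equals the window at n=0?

n=0: window = (1)
n=1: window = (4)
n=2: window = (2)
n=3: window = (1)
window at n=3 equals window at n=0 → period = 3

3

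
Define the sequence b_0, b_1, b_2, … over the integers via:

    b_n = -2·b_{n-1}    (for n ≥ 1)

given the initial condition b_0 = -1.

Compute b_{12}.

b_1 = -2·-1 = 2
b_2 = -2·2 = -4
b_3 = -2·-4 = 8
b_4 = -2·8 = -16
b_5 = -2·-16 = 32
b_6 = -2·32 = -64
b_7 = -2·-64 = 128
b_8 = -2·128 = -256
b_9 = -2·-256 = 512
b_10 = -2·512 = -1024
b_11 = -2·-1024 = 2048
b_12 = -2·2048 = -4096

-4096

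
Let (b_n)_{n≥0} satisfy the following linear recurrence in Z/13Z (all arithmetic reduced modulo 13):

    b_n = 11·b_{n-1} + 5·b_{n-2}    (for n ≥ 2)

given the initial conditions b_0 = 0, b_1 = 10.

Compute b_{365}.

3

b_2 = 11·10 + 5·0 = 6
b_3 = 11·6 + 5·10 = 12
b_4 = 11·12 + 5·6 = 6
b_5 = 11·6 + 5·12 = 9
b_6 = 11·9 + 5·6 = 12
b_7 = 11·12 + 5·9 = 8
b_8 = 11·8 + 5·12 = 5
b_9 = 11·5 + 5·8 = 4
b_10 = 11·4 + 5·5 = 4
b_11 = 11·4 + 5·4 = 12
b_12 = 11·12 + 5·4 = 9
b_13 = 11·9 + 5·12 = 3
b_14 = 11·3 + 5·9 = 0
b_15 = 11·0 + 5·3 = 2
b_16 = 11·2 + 5·0 = 9
b_17 = 11·9 + 5·2 = 5
b_18 = 11·5 + 5·9 = 9
b_19 = 11·9 + 5·5 = 7
b_20 = 11·7 + 5·9 = 5
b_21 = 11·5 + 5·7 = 12
b_22 = 11·12 + 5·5 = 1
b_23 = 11·1 + 5·12 = 6
b_24 = 11·6 + 5·1 = 6
b_25 = 11·6 + 5·6 = 5
b_26 = 11·5 + 5·6 = 7
b_27 = 11·7 + 5·5 = 11
b_28 = 11·11 + 5·7 = 0
b_29 = 11·0 + 5·11 = 3
b_30 = 11·3 + 5·0 = 7
b_31 = 11·7 + 5·3 = 1
b_32 = 11·1 + 5·7 = 7
b_33 = 11·7 + 5·1 = 4
b_34 = 11·4 + 5·7 = 1
b_35 = 11·1 + 5·4 = 5
b_36 = 11·5 + 5·1 = 8
b_37 = 11·8 + 5·5 = 9
b_38 = 11·9 + 5·8 = 9
b_39 = 11·9 + 5·9 = 1
b_40 = 11·1 + 5·9 = 4
b_41 = 11·4 + 5·1 = 10
b_42 = 11·10 + 5·4 = 0
b_43 = 11·0 + 5·10 = 11
b_44 = 11·11 + 5·0 = 4
b_45 = 11·4 + 5·11 = 8
b_46 = 11·8 + 5·4 = 4
b_47 = 11·4 + 5·8 = 6
b_48 = 11·6 + 5·4 = 8
b_49 = 11·8 + 5·6 = 1
b_50 = 11·1 + 5·8 = 12
b_51 = 11·12 + 5·1 = 7
b_52 = 11·7 + 5·12 = 7
b_53 = 11·7 + 5·7 = 8
b_54 = 11·8 + 5·7 = 6
b_55 = 11·6 + 5·8 = 2
b_56 = 11·2 + 5·6 = 0
b_57 = 11·0 + 5·2 = 10
(b_56, b_57) = (0, 10) = (b_0, b_1), so the sequence has period 56.
365 ≡ 29 (mod 56), hence b_365 = b_29 = 3.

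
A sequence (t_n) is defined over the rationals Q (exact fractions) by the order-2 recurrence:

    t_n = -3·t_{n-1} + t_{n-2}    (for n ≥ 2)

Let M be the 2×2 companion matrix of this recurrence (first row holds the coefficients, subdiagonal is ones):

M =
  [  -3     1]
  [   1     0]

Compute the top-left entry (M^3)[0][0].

-33

(M^3)[0][0] is the top entry after applying M 3 times to the unit state (1, 0). Equivalently it is h_{4} for the auxiliary sequence (h_n) obeying the same recurrence with h_1 = 1 and h_i = 0 for 0 ≤ i < 1:
h_2 = -3·1 + 1·0 = -3
h_3 = -3·-3 + 1·1 = 10
h_4 = -3·10 + 1·-3 = -33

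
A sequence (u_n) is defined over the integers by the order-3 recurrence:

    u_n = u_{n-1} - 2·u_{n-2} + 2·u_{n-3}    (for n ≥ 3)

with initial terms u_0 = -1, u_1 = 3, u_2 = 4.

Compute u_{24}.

-6826

u_3 = 1·4 + -2·3 + 2·-1 = -4
u_4 = 1·-4 + -2·4 + 2·3 = -6
u_5 = 1·-6 + -2·-4 + 2·4 = 10
u_6 = 1·10 + -2·-6 + 2·-4 = 14
u_7 = 1·14 + -2·10 + 2·-6 = -18
u_8 = 1·-18 + -2·14 + 2·10 = -26
u_9 = 1·-26 + -2·-18 + 2·14 = 38
u_10 = 1·38 + -2·-26 + 2·-18 = 54
u_11 = 1·54 + -2·38 + 2·-26 = -74
u_12 = 1·-74 + -2·54 + 2·38 = -106
u_13 = 1·-106 + -2·-74 + 2·54 = 150
u_14 = 1·150 + -2·-106 + 2·-74 = 214
u_15 = 1·214 + -2·150 + 2·-106 = -298
u_16 = 1·-298 + -2·214 + 2·150 = -426
u_17 = 1·-426 + -2·-298 + 2·214 = 598
u_18 = 1·598 + -2·-426 + 2·-298 = 854
u_19 = 1·854 + -2·598 + 2·-426 = -1194
u_20 = 1·-1194 + -2·854 + 2·598 = -1706
u_21 = 1·-1706 + -2·-1194 + 2·854 = 2390
u_22 = 1·2390 + -2·-1706 + 2·-1194 = 3414
u_23 = 1·3414 + -2·2390 + 2·-1706 = -4778
u_24 = 1·-4778 + -2·3414 + 2·2390 = -6826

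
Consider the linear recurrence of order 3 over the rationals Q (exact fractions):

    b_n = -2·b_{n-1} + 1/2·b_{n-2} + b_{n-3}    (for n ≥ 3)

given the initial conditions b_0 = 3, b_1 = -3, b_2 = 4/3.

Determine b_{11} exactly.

b_3 = -2·4/3 + 1/2·-3 + 1·3 = -7/6
b_4 = -2·-7/6 + 1/2·4/3 + 1·-3 = 0
b_5 = -2·0 + 1/2·-7/6 + 1·4/3 = 3/4
b_6 = -2·3/4 + 1/2·0 + 1·-7/6 = -8/3
b_7 = -2·-8/3 + 1/2·3/4 + 1·0 = 137/24
b_8 = -2·137/24 + 1/2·-8/3 + 1·3/4 = -12
b_9 = -2·-12 + 1/2·137/24 + 1·-8/3 = 387/16
b_10 = -2·387/16 + 1/2·-12 + 1·137/24 = -146/3
b_11 = -2·-146/3 + 1/2·387/16 + 1·-12 = 9353/96

9353/96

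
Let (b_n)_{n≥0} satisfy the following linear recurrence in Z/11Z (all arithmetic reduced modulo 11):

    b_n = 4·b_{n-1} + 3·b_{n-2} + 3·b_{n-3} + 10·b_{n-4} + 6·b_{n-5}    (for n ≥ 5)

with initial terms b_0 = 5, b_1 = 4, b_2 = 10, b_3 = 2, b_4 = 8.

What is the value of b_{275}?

6

b_5 = 4·8 + 3·2 + 3·10 + 10·4 + 6·5 = 6
b_6 = 4·6 + 3·8 + 3·2 + 10·10 + 6·4 = 2
b_7 = 4·2 + 3·6 + 3·8 + 10·2 + 6·10 = 9
b_8 = 4·9 + 3·2 + 3·6 + 10·8 + 6·2 = 9
b_9 = 4·9 + 3·9 + 3·2 + 10·6 + 6·8 = 1
b_10 = 4·1 + 3·9 + 3·9 + 10·2 + 6·6 = 4
Continuing the recurrence:
  b_11 = 5;  b_12 = 3;  b_13 = 4;  b_14 = 9;  b_15 = 10;  b_16 = 7
  b_17 = 0;  b_18 = 0;  b_19 = 10;  b_20 = 5;  b_21 = 4;  b_22 = 6
  b_23 = 8;  b_24 = 7;  b_25 = 8;  b_26 = 7;  b_27 = 2;  b_28 = 6
  b_29 = 8;  b_30 = 9;  b_31 = 8;  b_32 = 1;  b_33 = 6;  b_34 = 2
  b_35 = 9;  b_36 = 8;  b_37 = 10;  b_38 = 4;  b_39 = 7;  b_40 = 6
  b_41 = 7;  b_42 = 2;  b_43 = 9;  b_44 = 0;  b_45 = 7;  b_46 = 7
  b_47 = 8;  b_48 = 7;  b_49 = 0;  b_50 = 3;  b_51 = 1;  b_52 = 10
  b_53 = 6;  b_54 = 10;  b_55 = 6;  b_56 = 2;  b_57 = 0;  b_58 = 6
  b_59 = 7;  b_60 = 3;  b_61 = 8;  b_62 = 1;  b_63 = 0;  b_64 = 0
  b_65 = 2;  b_66 = 0;  b_67 = 1;  b_68 = 10;  b_69 = 8;  b_70 = 0
  b_71 = 9;  b_72 = 1;  b_73 = 6;  b_74 = 3;  b_75 = 2;  b_76 = 0
  b_77 = 4;  b_78 = 0;  b_79 = 6;  b_80 = 4;  b_81 = 8;  b_82 = 9
  b_83 = 0;  b_84 = 6;  b_85 = 1;  b_86 = 6;  b_87 = 0;  b_88 = 4
  b_89 = 3;  b_90 = 2;  b_91 = 10;  b_92 = 7;  b_93 = 8;  b_94 = 0
  b_95 = 3;  b_96 = 1;  b_97 = 3;  b_98 = 6;  b_99 = 0;  b_100 = 0
  b_101 = 10;  b_102 = 8;  b_103 = 10;  b_104 = 6;  b_105 = 2;  b_106 = 9
  b_107 = 10;  b_108 = 6;  b_109 = 5;  b_110 = 5;  b_111 = 9;  b_112 = 10
  b_113 = 3;  b_114 = 6;  b_115 = 7;  b_116 = 0;  b_117 = 8;  b_118 = 10
  b_119 = 5;  b_120 = 6;  b_121 = 6;  b_122 = 7;  b_123 = 9;  b_124 = 0
  b_125 = 1;  b_126 = 5;  b_127 = 1;  b_128 = 10;  b_129 = 2;  b_130 = 9
  b_131 = 2;  b_132 = 4;  b_133 = 8;  b_134 = 9;  b_135 = 3;  b_136 = 5
  b_137 = 6;  b_138 = 10;  b_139 = 3;  b_140 = 7;  b_141 = 3;  b_142 = 2
  b_143 = 7;  b_144 = 10;  b_145 = 7;  b_146 = 7;  b_147 = 7;  b_148 = 3
  b_149 = 8;  b_150 = 9;  b_151 = 5;  b_152 = 0;  b_153 = 8;  b_154 = 9
  b_155 = 10;  b_156 = 0;  b_157 = 5;  b_158 = 1;  b_159 = 8;  b_160 = 0
  b_161 = 0;  b_162 = 9;  b_163 = 1;  b_164 = 2;  b_165 = 5;  b_166 = 9
  b_167 = 0;  b_168 = 2;  b_169 = 9;  b_170 = 8;  b_171 = 9;  b_172 = 8
  b_173 = 9;  b_174 = 1;  b_175 = 6;  b_176 = 1;  b_177 = 9;  b_178 = 0
  b_179 = 8;  b_180 = 6;  b_181 = 1;  b_182 = 1;  b_183 = 6;  b_184 = 6
  b_185 = 3;  b_186 = 9;  b_187 = 8;  b_188 = 10;  b_189 = 3;  b_190 = 9
  b_191 = 0;  b_192 = 8;  b_193 = 6;  b_194 = 2;  b_195 = 5;  b_196 = 3
  b_197 = 9;  b_198 = 6;  b_199 = 1;  b_200 = 10;  b_201 = 4;  b_202 = 9
  b_203 = 3;  b_204 = 3;  b_205 = 5;  b_206 = 9;  b_207 = 1;  b_208 = 6
  b_209 = 1;  b_210 = 2;  b_211 = 5;  b_212 = 7;  b_213 = 7;  b_214 = 2
  b_215 = 2;  b_216 = 3;  b_217 = 4;  b_218 = 5;  b_219 = 7;  b_220 = 9
  b_221 = 9;  b_222 = 4;  b_223 = 5;  b_224 = 4;  b_225 = 0;  b_226 = 0
  b_227 = 9;  b_228 = 7;  b_229 = 2;  b_230 = 1;  b_231 = 0;  b_232 = 1
  b_233 = 3;  b_234 = 4;  b_235 = 1;  b_236 = 2;  b_237 = 4;  b_238 = 6
  b_239 = 10;  b_240 = 8;  b_241 = 0;  b_242 = 6;  b_243 = 8;  b_244 = 3
  b_245 = 3;  b_246 = 6;  b_247 = 4;  b_248 = 0;  b_249 = 1;  b_250 = 6
  b_251 = 4;  b_252 = 6;  b_253 = 9;  b_254 = 0;  b_255 = 0;  b_256 = 1
  b_257 = 9;  b_258 = 5;  b_259 = 6;  b_260 = 10;  b_261 = 4;  b_262 = 3
  b_263 = 1;  b_264 = 7;  b_265 = 8;  b_266 = 0;  b_267 = 7;  b_268 = 7
  b_269 = 6;  b_270 = 4;  b_271 = 4;  b_272 = 4;  b_273 = 10
b_274 = 4·10 + 3·4 + 3·4 + 10·4 + 6·6 = 8
b_275 = 4·8 + 3·10 + 3·4 + 10·4 + 6·4 = 6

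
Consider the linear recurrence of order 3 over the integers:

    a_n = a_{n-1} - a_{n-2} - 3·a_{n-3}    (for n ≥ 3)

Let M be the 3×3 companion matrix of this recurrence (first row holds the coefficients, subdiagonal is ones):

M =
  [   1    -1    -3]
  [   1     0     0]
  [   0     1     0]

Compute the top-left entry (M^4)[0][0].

-7

(M^4)[0][0] is the top entry after applying M 4 times to the unit state (1, 0, 0). Equivalently it is h_{6} for the auxiliary sequence (h_n) obeying the same recurrence with h_2 = 1 and h_i = 0 for 0 ≤ i < 2:
h_3 = 1·1 + -1·0 + -3·0 = 1
h_4 = 1·1 + -1·1 + -3·0 = 0
h_5 = 1·0 + -1·1 + -3·1 = -4
h_6 = 1·-4 + -1·0 + -3·1 = -7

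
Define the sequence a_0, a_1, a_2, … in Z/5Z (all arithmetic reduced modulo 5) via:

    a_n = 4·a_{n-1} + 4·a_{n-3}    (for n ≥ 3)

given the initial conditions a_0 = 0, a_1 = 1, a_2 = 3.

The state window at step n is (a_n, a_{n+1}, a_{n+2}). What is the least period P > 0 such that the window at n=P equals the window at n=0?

62

n=0: window = (0, 1, 3)
n=1: window = (1, 3, 2)
n=2: window = (3, 2, 2)
n=3: window = (2, 2, 0)
n=4: window = (2, 0, 3)
n=5: window = (0, 3, 0)
n=6: window = (3, 0, 0)
n=7: window = (0, 0, 2)
n=8: window = (0, 2, 3)
n=9: window = (2, 3, 2)
n=10: window = (3, 2, 1)
n=11: window = (2, 1, 1)
n=12: window = (1, 1, 2)
n=13: window = (1, 2, 2)
n=14: window = (2, 2, 2)
n=15: window = (2, 2, 1)
n=16: window = (2, 1, 2)
n=17: window = (1, 2, 1)
n=18: window = (2, 1, 3)
n=19: window = (1, 3, 0)
n=20: window = (3, 0, 4)
n=21: window = (0, 4, 3)
n=22: window = (4, 3, 2)
n=23: window = (3, 2, 4)
n=24: window = (2, 4, 3)
n=25: window = (4, 3, 0)
n=26: window = (3, 0, 1)
n=27: window = (0, 1, 1)
n=28: window = (1, 1, 4)
n=29: window = (1, 4, 0)
n=30: window = (4, 0, 4)
n=31: window = (0, 4, 2)
n=32: window = (4, 2, 3)
n=33: window = (2, 3, 3)
n=34: window = (3, 3, 0)
n=35: window = (3, 0, 2)
n=36: window = (0, 2, 0)
n=37: window = (2, 0, 0)
n=38: window = (0, 0, 3)
n=39: window = (0, 3, 2)
n=40: window = (3, 2, 3)
…
n=60: window = (4, 1, 0)
n=61: window = (1, 0, 1)
n=62: window = (0, 1, 3)
window at n=62 equals window at n=0 → period = 62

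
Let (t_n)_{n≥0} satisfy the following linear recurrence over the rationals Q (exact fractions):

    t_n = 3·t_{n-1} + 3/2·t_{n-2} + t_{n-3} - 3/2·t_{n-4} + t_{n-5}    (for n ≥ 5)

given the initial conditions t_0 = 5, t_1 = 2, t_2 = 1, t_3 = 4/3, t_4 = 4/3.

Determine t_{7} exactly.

t_5 = 3·4/3 + 3/2·4/3 + 1·1 + -3/2·2 + 1·5 = 9
t_6 = 3·9 + 3/2·4/3 + 1·4/3 + -3/2·1 + 1·2 = 185/6
t_7 = 3·185/6 + 3/2·9 + 1·4/3 + -3/2·4/3 + 1·1 = 319/3

319/3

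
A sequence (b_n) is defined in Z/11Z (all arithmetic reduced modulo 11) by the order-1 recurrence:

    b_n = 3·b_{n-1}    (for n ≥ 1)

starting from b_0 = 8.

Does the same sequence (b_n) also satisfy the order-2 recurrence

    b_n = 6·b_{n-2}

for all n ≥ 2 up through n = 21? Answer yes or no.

Terms b_0..b_21: 8, 2, 6, 7, 10, 8, 2, 6, 7, 10, 8, 2, 6, 7, 10, 8, 2, 6, 7, 10, 8, 2
n=2: candidate gives 4, actual b_2 = 6 ✗

no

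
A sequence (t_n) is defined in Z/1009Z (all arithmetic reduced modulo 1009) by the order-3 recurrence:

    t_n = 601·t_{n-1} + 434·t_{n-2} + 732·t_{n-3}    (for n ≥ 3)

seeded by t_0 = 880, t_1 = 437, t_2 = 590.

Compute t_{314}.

108

t_3 = 601·590 + 434·437 + 732·880 = 815
t_4 = 601·815 + 434·590 + 732·437 = 255
t_5 = 601·255 + 434·815 + 732·590 = 475
t_6 = 601·475 + 434·255 + 732·815 = 878
t_7 = 601·878 + 434·475 + 732·255 = 280
t_8 = 601·280 + 434·878 + 732·475 = 31
Continuing the recurrence:
  t_9 = 872;  t_10 = 871;  t_11 = 367;  t_12 = 860;  t_13 = 1001;  t_14 = 397
  t_15 = 941;  t_16 = 458;  t_17 = 571;  t_18 = 784;  t_19 = 858;  t_20 = 528
  t_21 = 320;  t_22 = 168;  t_23 = 764;  t_24 = 485;  t_25 = 386;  t_26 = 796
  t_27 = 12;  t_28 = 567;  t_29 = 367;  t_30 = 190;  t_31 = 374;  t_32 = 748
  t_33 = 248;  t_34 = 788;  t_35 = 694;  t_36 = 234;  t_37 = 565;  t_38 = 669
  t_39 = 268;  t_40 = 281;  t_41 = 998;  t_42 = 747;  t_43 = 69;  t_44 = 429
  t_45 = 136;  t_46 = 595;  t_47 = 131;  t_48 = 625;  t_49 = 279;  t_50 = 51
  t_51 = 810;  t_52 = 818;  t_53 = 642;  t_54 = 885;  t_55 = 725;  t_56 = 257
  t_57 = 973;  t_58 = 67;  t_59 = 877;  t_60 = 78;  t_61 = 292;  t_62 = 721
  t_63 = 646;  t_64 = 750;  t_65 = 663;  t_66 = 161;  t_67 = 178;  t_68 = 264
  t_69 = 618;  t_70 = 800;  t_71 = 863;  t_72 = 485;  t_73 = 467;  t_74 = 865
  t_75 = 960;  t_76 = 676;  t_77 = 109;  t_78 = 145;  t_79 = 676;  t_80 = 98
  t_81 = 336;  t_82 = 712;  t_83 = 721;  t_84 = 470;  t_85 = 614;  t_86 = 956
  t_87 = 506;  t_88 = 36;  t_89 = 644;  t_90 = 166;  t_91 = 1005;  t_92 = 224
  t_93 = 132;  t_94 = 72;  t_95 = 170;  t_96 = 999;  t_97 = 403;  t_98 = 72
  t_99 = 982;  t_100 = 254;  t_101 = 921;  t_102 = 251;  t_103 = 932;  t_104 = 259
  t_105 = 246;  t_106 = 70;  t_107 = 407;  t_108 = 0;  t_109 = 853;  t_110 = 350
  t_111 = 377;  t_112 = 936;  t_113 = 597;  t_114 = 706;  t_115 = 352;  t_116 = 446
  t_117 = 245;  t_118 = 136;  t_119 = 957;  t_120 = 267;  t_121 = 336;  t_122 = 257
  t_123 = 306;  t_124 = 572;  t_125 = 778;  t_126 = 439;  t_127 = 96;  t_128 = 428
  t_129 = 714;  t_130 = 27;  t_131 = 702;  t_132 = 745;  t_133 = 292;  t_134 = 659
  t_135 = 605;  t_136 = 660;  t_137 = 439;  t_138 = 283;  t_139 = 205;  t_140 = 317
  t_141 = 305;  t_142 = 749;  t_143 = 300;  t_144 = 128;  t_145 = 664;  t_146 = 204
  t_147 = 985;  t_148 = 165;  t_149 = 962;  t_150 = 570;  t_151 = 1;  t_152 = 678
  t_153 = 799;  t_154 = 271;  t_155 = 969;  t_156 = 394;  t_157 = 80;  t_158 = 104
  t_159 = 194;  t_160 = 328;  t_161 = 266;  t_162 = 266;  t_163 = 816;  t_164 = 435
  t_165 = 64;  t_166 = 213;  t_167 = 988;  t_168 = 544;  t_169 = 525;  t_170 = 470
  t_171 = 428;  t_172 = 975;  t_173 = 822;  t_174 = 497;  t_175 = 941;  t_176 = 613
  t_177 = 441;  t_178 = 14;  t_179 = 746;  t_180 = 304;  t_181 = 108;  t_182 = 292
  t_183 = 932;  t_184 = 85;  t_185 = 350;  t_186 = 175;  t_187 = 451;  t_188 = 828
  t_189 = 136;  t_190 = 344;  t_191 = 88;  t_192 = 45;  t_193 = 219;  t_194 = 648
  t_195 = 826;  t_196 = 605;  t_197 = 760;  t_198 = 154;  t_199 = 541;  t_200 = 846
  t_201 = 336;  t_202 = 508;  t_203 = 864;  t_204 = 904;  t_205 = 634;  t_206 = 281
  t_207 = 910;  t_208 = 854;  t_209 = 959;  t_210 = 733;  t_211 = 655;  t_212 = 156
  t_213 = 428;  t_214 = 219;  t_215 = 720;  t_216 = 565;  t_217 = 108;  t_218 = 697
  t_219 = 510;  t_220 = 935;  t_221 = 950;  t_222 = 18;  t_223 = 665;  t_224 = 40
  t_225 = 928;  t_226 = 400;  t_227 = 438;  t_228 = 180;  t_229 = 807;  t_230 = 868
  t_231 = 720;  t_232 = 673;  t_233 = 269;  t_234 = 43;  t_235 = 564;  t_236 = 593
  t_237 = 2;  t_238 = 427;  t_239 = 406;  t_240 = 954;  t_241 = 654;  t_242 = 436
  t_243 = 103;  t_244 = 348;  t_245 = 899;  t_246 = 896;  t_247 = 850;  t_248 = 895
  t_249 = 735;  t_250 = 414;  t_251 = 36;  t_252 = 744;  t_253 = 994;  t_254 = 200
  t_255 = 430;  t_256 = 271;  t_257 = 472;  t_258 = 665;  t_259 = 730;  t_260 = 277
  t_261 = 428;  t_262 = 679;  t_263 = 494;  t_264 = 812;  t_265 = 744;  t_266 = 810
  t_267 = 571;  t_268 = 267;  t_269 = 273;  t_270 = 704;  t_271 = 460;  t_272 = 866
  t_273 = 418;  t_274 = 187;  t_275 = 440;  t_276 = 769;  t_277 = 975;  t_278 = 731
  t_279 = 681;  t_280 = 392;  t_281 = 734;  t_282 = 863;  t_283 = 137;  t_284 = 302
  t_285 = 900;  t_286 = 367;  t_287 = 815;  t_288 = 229;  t_289 = 206;  t_290 = 464
  t_291 = 117;  t_292 = 723;  t_293 = 596;  t_294 = 872;  t_295 = 272;  t_296 = 471
  t_297 = 153;  t_298 = 52;  t_299 = 484;  t_300 = 659;  t_301 = 437;  t_302 = 885
  t_303 = 194;  t_304 = 251;  t_305 = 1001;  t_306 = 947;  t_307 = 729;  t_308 = 756
  t_309 = 896;  t_310 = 745;  t_311 = 608;  t_312 = 622
t_313 = 601·622 + 434·608 + 732·745 = 486
t_314 = 601·486 + 434·622 + 732·608 = 108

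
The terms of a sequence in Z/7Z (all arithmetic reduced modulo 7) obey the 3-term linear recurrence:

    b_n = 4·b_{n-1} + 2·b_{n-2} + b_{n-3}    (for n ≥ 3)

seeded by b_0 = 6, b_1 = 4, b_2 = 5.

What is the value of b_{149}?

1

b_3 = 4·5 + 2·4 + 1·6 = 6
b_4 = 4·6 + 2·5 + 1·4 = 3
b_5 = 4·3 + 2·6 + 1·5 = 1
b_6 = 4·1 + 2·3 + 1·6 = 2
b_7 = 4·2 + 2·1 + 1·3 = 6
b_8 = 4·6 + 2·2 + 1·1 = 1
b_9 = 4·1 + 2·6 + 1·2 = 4
b_10 = 4·4 + 2·1 + 1·6 = 3
b_11 = 4·3 + 2·4 + 1·1 = 0
b_12 = 4·0 + 2·3 + 1·4 = 3
b_13 = 4·3 + 2·0 + 1·3 = 1
b_14 = 4·1 + 2·3 + 1·0 = 3
b_15 = 4·3 + 2·1 + 1·3 = 3
b_16 = 4·3 + 2·3 + 1·1 = 5
b_17 = 4·5 + 2·3 + 1·3 = 1
b_18 = 4·1 + 2·5 + 1·3 = 3
b_19 = 4·3 + 2·1 + 1·5 = 5
b_20 = 4·5 + 2·3 + 1·1 = 6
b_21 = 4·6 + 2·5 + 1·3 = 2
b_22 = 4·2 + 2·6 + 1·5 = 4
b_23 = 4·4 + 2·2 + 1·6 = 5
b_24 = 4·5 + 2·4 + 1·2 = 2
b_25 = 4·2 + 2·5 + 1·4 = 1
b_26 = 4·1 + 2·2 + 1·5 = 6
b_27 = 4·6 + 2·1 + 1·2 = 0
b_28 = 4·0 + 2·6 + 1·1 = 6
b_29 = 4·6 + 2·0 + 1·6 = 2
b_30 = 4·2 + 2·6 + 1·0 = 6
b_31 = 4·6 + 2·2 + 1·6 = 6
b_32 = 4·6 + 2·6 + 1·2 = 3
b_33 = 4·3 + 2·6 + 1·6 = 2
b_34 = 4·2 + 2·3 + 1·6 = 6
b_35 = 4·6 + 2·2 + 1·3 = 3
b_36 = 4·3 + 2·6 + 1·2 = 5
b_37 = 4·5 + 2·3 + 1·6 = 4
b_38 = 4·4 + 2·5 + 1·3 = 1
b_39 = 4·1 + 2·4 + 1·5 = 3
b_40 = 4·3 + 2·1 + 1·4 = 4
b_41 = 4·4 + 2·3 + 1·1 = 2
b_42 = 4·2 + 2·4 + 1·3 = 5
b_43 = 4·5 + 2·2 + 1·4 = 0
b_44 = 4·0 + 2·5 + 1·2 = 5
b_45 = 4·5 + 2·0 + 1·5 = 4
b_46 = 4·4 + 2·5 + 1·0 = 5
b_47 = 4·5 + 2·4 + 1·5 = 5
b_48 = 4·5 + 2·5 + 1·4 = 6
b_49 = 4·6 + 2·5 + 1·5 = 4
b_50 = 4·4 + 2·6 + 1·5 = 5
(b_48, b_49, b_50) = (6, 4, 5) = (b_0, b_1, b_2), so the sequence has period 48.
149 ≡ 5 (mod 48), hence b_149 = b_5 = 1.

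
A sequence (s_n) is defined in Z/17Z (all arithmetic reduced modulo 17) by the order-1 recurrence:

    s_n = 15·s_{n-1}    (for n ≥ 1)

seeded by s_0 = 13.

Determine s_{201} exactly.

8

s_1 = 15·13 = 8
s_2 = 15·8 = 1
s_3 = 15·1 = 15
s_4 = 15·15 = 4
s_5 = 15·4 = 9
s_6 = 15·9 = 16
s_7 = 15·16 = 2
s_8 = 15·2 = 13
(s_8) = (13) = (s_0), so the sequence has period 8.
201 ≡ 1 (mod 8), hence s_201 = s_1 = 8.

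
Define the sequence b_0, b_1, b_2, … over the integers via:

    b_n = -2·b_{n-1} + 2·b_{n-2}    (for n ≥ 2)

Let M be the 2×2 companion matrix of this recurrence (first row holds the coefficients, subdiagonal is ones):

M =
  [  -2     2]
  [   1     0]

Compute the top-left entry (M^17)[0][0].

(M^17)[0][0] is the top entry after applying M 17 times to the unit state (1, 0). Equivalently it is h_{18} for the auxiliary sequence (h_n) obeying the same recurrence with h_1 = 1 and h_i = 0 for 0 ≤ i < 1:
h_2 = -2·1 + 2·0 = -2
h_3 = -2·-2 + 2·1 = 6
h_4 = -2·6 + 2·-2 = -16
h_5 = -2·-16 + 2·6 = 44
h_6 = -2·44 + 2·-16 = -120
h_7 = -2·-120 + 2·44 = 328
h_8 = -2·328 + 2·-120 = -896
h_9 = -2·-896 + 2·328 = 2448
h_10 = -2·2448 + 2·-896 = -6688
h_11 = -2·-6688 + 2·2448 = 18272
h_12 = -2·18272 + 2·-6688 = -49920
h_13 = -2·-49920 + 2·18272 = 136384
h_14 = -2·136384 + 2·-49920 = -372608
h_15 = -2·-372608 + 2·136384 = 1017984
h_16 = -2·1017984 + 2·-372608 = -2781184
h_17 = -2·-2781184 + 2·1017984 = 7598336
h_18 = -2·7598336 + 2·-2781184 = -20759040

-20759040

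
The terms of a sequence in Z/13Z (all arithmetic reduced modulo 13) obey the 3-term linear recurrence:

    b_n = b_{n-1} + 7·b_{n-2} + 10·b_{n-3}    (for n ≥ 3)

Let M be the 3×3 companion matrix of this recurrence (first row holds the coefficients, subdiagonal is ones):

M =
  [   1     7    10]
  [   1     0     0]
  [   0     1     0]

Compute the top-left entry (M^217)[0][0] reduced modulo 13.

(M^217)[0][0] is the top entry after applying M 217 times to the unit state (1, 0, 0). Equivalently it is h_{219} for the auxiliary sequence (h_n) obeying the same recurrence with h_2 = 1 and h_i = 0 for 0 ≤ i < 2:
h_3 = 1·1 + 7·0 + 10·0 = 1
h_4 = 1·1 + 7·1 + 10·0 = 8
h_5 = 1·8 + 7·1 + 10·1 = 12
h_6 = 1·12 + 7·8 + 10·1 = 0
h_7 = 1·0 + 7·12 + 10·8 = 8
h_8 = 1·8 + 7·0 + 10·12 = 11
h_9 = 1·11 + 7·8 + 10·0 = 2
h_10 = 1·2 + 7·11 + 10·8 = 3
h_11 = 1·3 + 7·2 + 10·11 = 10
h_12 = 1·10 + 7·3 + 10·2 = 12
h_13 = 1·12 + 7·10 + 10·3 = 8
h_14 = 1·8 + 7·12 + 10·10 = 10
h_15 = 1·10 + 7·8 + 10·12 = 4
h_16 = 1·4 + 7·10 + 10·8 = 11
h_17 = 1·11 + 7·4 + 10·10 = 9
h_18 = 1·9 + 7·11 + 10·4 = 9
h_19 = 1·9 + 7·9 + 10·11 = 0
h_20 = 1·0 + 7·9 + 10·9 = 10
h_21 = 1·10 + 7·0 + 10·9 = 9
h_22 = 1·9 + 7·10 + 10·0 = 1
h_23 = 1·1 + 7·9 + 10·10 = 8
h_24 = 1·8 + 7·1 + 10·9 = 1
h_25 = 1·1 + 7·8 + 10·1 = 2
h_26 = 1·2 + 7·1 + 10·8 = 11
h_27 = 1·11 + 7·2 + 10·1 = 9
h_28 = 1·9 + 7·11 + 10·2 = 2
h_29 = 1·2 + 7·9 + 10·11 = 6
h_30 = 1·6 + 7·2 + 10·9 = 6
h_31 = 1·6 + 7·6 + 10·2 = 3
h_32 = 1·3 + 7·6 + 10·6 = 1
h_33 = 1·1 + 7·3 + 10·6 = 4
h_34 = 1·4 + 7·1 + 10·3 = 2
h_35 = 1·2 + 7·4 + 10·1 = 1
h_36 = 1·1 + 7·2 + 10·4 = 3
h_37 = 1·3 + 7·1 + 10·2 = 4
h_38 = 1·4 + 7·3 + 10·1 = 9
h_39 = 1·9 + 7·4 + 10·3 = 2
h_40 = 1·2 + 7·9 + 10·4 = 1
h_41 = 1·1 + 7·2 + 10·9 = 1
h_42 = 1·1 + 7·1 + 10·2 = 2
h_43 = 1·2 + 7·1 + 10·1 = 6
h_44 = 1·6 + 7·2 + 10·1 = 4
h_45 = 1·4 + 7·6 + 10·2 = 1
h_46 = 1·1 + 7·4 + 10·6 = 11
h_47 = 1·11 + 7·1 + 10·4 = 6
h_48 = 1·6 + 7·11 + 10·1 = 2
h_49 = 1·2 + 7·6 + 10·11 = 11
h_50 = 1·11 + 7·2 + 10·6 = 7
h_51 = 1·7 + 7·11 + 10·2 = 0
h_52 = 1·0 + 7·7 + 10·11 = 3
h_53 = 1·3 + 7·0 + 10·7 = 8
h_54 = 1·8 + 7·3 + 10·0 = 3
h_55 = 1·3 + 7·8 + 10·3 = 11
h_56 = 1·11 + 7·3 + 10·8 = 8
h_57 = 1·8 + 7·11 + 10·3 = 11
h_58 = 1·11 + 7·8 + 10·11 = 8
h_59 = 1·8 + 7·11 + 10·8 = 9
h_60 = 1·9 + 7·8 + 10·11 = 6
h_61 = 1·6 + 7·9 + 10·8 = 6
h_62 = 1·6 + 7·6 + 10·9 = 8
h_63 = 1·8 + 7·6 + 10·6 = 6
h_64 = 1·6 + 7·8 + 10·6 = 5
h_65 = 1·5 + 7·6 + 10·8 = 10
h_66 = 1·10 + 7·5 + 10·6 = 1
h_67 = 1·1 + 7·10 + 10·5 = 4
h_68 = 1·4 + 7·1 + 10·10 = 7
h_69 = 1·7 + 7·4 + 10·1 = 6
h_70 = 1·6 + 7·7 + 10·4 = 4
h_71 = 1·4 + 7·6 + 10·7 = 12
h_72 = 1·12 + 7·4 + 10·6 = 9
h_73 = 1·9 + 7·12 + 10·4 = 3
h_74 = 1·3 + 7·9 + 10·12 = 4
h_75 = 1·4 + 7·3 + 10·9 = 11
h_76 = 1·11 + 7·4 + 10·3 = 4
h_77 = 1·4 + 7·11 + 10·4 = 4
h_78 = 1·4 + 7·4 + 10·11 = 12
h_79 = 1·12 + 7·4 + 10·4 = 2
h_80 = 1·2 + 7·12 + 10·4 = 9
h_81 = 1·9 + 7·2 + 10·12 = 0
h_82 = 1·0 + 7·9 + 10·2 = 5
h_83 = 1·5 + 7·0 + 10·9 = 4
h_84 = 1·4 + 7·5 + 10·0 = 0
h_85 = 1·0 + 7·4 + 10·5 = 0
h_86 = 1·0 + 7·0 + 10·4 = 1
(h_84, h_85, h_86) = (0, 0, 1) = (h_0, h_1, h_2), so the sequence has period 84.
219 ≡ 51 (mod 84), hence h_219 = h_51 = 0.

0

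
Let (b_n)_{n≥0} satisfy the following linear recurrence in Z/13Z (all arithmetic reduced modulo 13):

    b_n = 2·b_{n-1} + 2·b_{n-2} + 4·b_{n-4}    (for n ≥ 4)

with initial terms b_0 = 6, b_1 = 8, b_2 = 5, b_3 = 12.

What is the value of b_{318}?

12

b_4 = 2·12 + 2·5 + 0·8 + 4·6 = 6
b_5 = 2·6 + 2·12 + 0·5 + 4·8 = 3
b_6 = 2·3 + 2·6 + 0·12 + 4·5 = 12
b_7 = 2·12 + 2·3 + 0·6 + 4·12 = 0
b_8 = 2·0 + 2·12 + 0·3 + 4·6 = 9
b_9 = 2·9 + 2·0 + 0·12 + 4·3 = 4
Continuing the recurrence:
  b_10 = 9;  b_11 = 0;  b_12 = 2;  b_13 = 7;  b_14 = 2;  b_15 = 5
  b_16 = 9;  b_17 = 4;  b_18 = 8;  b_19 = 5;  b_20 = 10;  b_21 = 7
  b_22 = 1;  b_23 = 10;  b_24 = 10;  b_25 = 3;  b_26 = 4;  b_27 = 2
  b_28 = 0;  b_29 = 3;  b_30 = 9;  b_31 = 6;  b_32 = 4;  b_33 = 6
  b_34 = 4;  b_35 = 5;  b_36 = 8;  b_37 = 11;  b_38 = 2;  b_39 = 7
  b_40 = 11;  b_41 = 2;  b_42 = 8;  b_43 = 9;  b_44 = 0;  b_45 = 0
  b_46 = 6;  b_47 = 9;  b_48 = 4;  b_49 = 0;  b_50 = 6;  b_51 = 9
  b_52 = 7;  b_53 = 6;  b_54 = 11;  b_55 = 5;  b_56 = 8;  b_57 = 11
  b_58 = 4;  b_59 = 11;  b_60 = 10;  b_61 = 8;  b_62 = 0;  b_63 = 8
  b_64 = 4;  b_65 = 4;  b_66 = 3;  b_67 = 7;  b_68 = 10;  b_69 = 11
  b_70 = 2;  b_71 = 2;  b_72 = 9;  b_73 = 1;  b_74 = 2;  b_75 = 1
  b_76 = 3;  b_77 = 12;  b_78 = 12;  b_79 = 0;  b_80 = 10;  b_81 = 3
  b_82 = 9;  b_83 = 11;  b_84 = 2;  b_85 = 12;  b_86 = 12;  b_87 = 1
  b_88 = 8;  b_89 = 1;  b_90 = 1;  b_91 = 8;  b_92 = 11;  b_93 = 3
  b_94 = 6;  b_95 = 11;  b_96 = 0;  b_97 = 8;  b_98 = 1;  b_99 = 10
  b_100 = 9;  b_101 = 5;  b_102 = 6;  b_103 = 10;  b_104 = 3;  b_105 = 7
  b_106 = 5;  b_107 = 12;  b_108 = 7;  b_109 = 1;  b_110 = 10;  b_111 = 5
  b_112 = 6;  b_113 = 0;  b_114 = 0;  b_115 = 7;  b_116 = 12;  b_117 = 12
  b_118 = 9;  b_119 = 5;  b_120 = 11;  b_121 = 2;  b_122 = 10;  b_123 = 5
  b_124 = 9;  b_125 = 10;  b_126 = 0;  b_127 = 1;  b_128 = 12;  b_129 = 1
  b_130 = 0;  b_131 = 6;  b_132 = 8;  b_133 = 6;  b_134 = 2;  b_135 = 1
  b_136 = 12;  b_137 = 11;  b_138 = 2;  b_139 = 4;  b_140 = 8;  b_141 = 3
  b_142 = 4;  b_143 = 4;  b_144 = 9;  b_145 = 12;  b_146 = 6;  b_147 = 0
  b_148 = 9;  b_149 = 1;  b_150 = 5;  b_151 = 12;  b_152 = 5;  b_153 = 12
  b_154 = 2;  b_155 = 11;  b_156 = 7;  b_157 = 6;  b_158 = 8;  b_159 = 7
  b_160 = 6;  b_161 = 11;  b_162 = 1;  b_163 = 0;  b_164 = 0;  b_165 = 5
  b_166 = 1;  b_167 = 12;  b_168 = 0;  b_169 = 5;  b_170 = 1;  b_171 = 8
  b_172 = 5;  b_173 = 7;  b_174 = 2;  b_175 = 11;  b_176 = 7;  b_177 = 12
  b_178 = 7;  b_179 = 4;  b_180 = 11;  b_181 = 0;  b_182 = 11;  b_183 = 12
  b_184 = 12;  b_185 = 9;  b_186 = 8;  b_187 = 4;  b_188 = 7;  b_189 = 6
  b_190 = 6;  b_191 = 1;  b_192 = 3;  b_193 = 6;  b_194 = 3;  b_195 = 9
  b_196 = 10;  b_197 = 10;  b_198 = 0;  b_199 = 4;  b_200 = 9;  b_201 = 1
  b_202 = 7;  b_203 = 6;  b_204 = 10;  b_205 = 10;  b_206 = 3;  b_207 = 11
  b_208 = 3;  b_209 = 3;  b_210 = 11;  b_211 = 7;  b_212 = 9;  b_213 = 5
  b_214 = 7;  b_215 = 0;  b_216 = 11;  b_217 = 3;  b_218 = 4;  b_219 = 1
  b_220 = 2;  b_221 = 5;  b_222 = 4;  b_223 = 9;  b_224 = 8;  b_225 = 2
  b_226 = 10;  b_227 = 8;  b_228 = 3;  b_229 = 4;  b_230 = 2;  b_231 = 5
  b_232 = 0;  b_233 = 0;  b_234 = 8;  b_235 = 10;  b_236 = 10;  b_237 = 1
  b_238 = 2;  b_239 = 7;  b_240 = 6;  b_241 = 4;  b_242 = 2;  b_243 = 1
  b_244 = 4;  b_245 = 0;  b_246 = 3;  b_247 = 10;  b_248 = 3;  b_249 = 0
  b_250 = 5;  b_251 = 11;  b_252 = 5;  b_253 = 6;  b_254 = 3;  b_255 = 10
  b_256 = 7;  b_257 = 6;  b_258 = 12;  b_259 = 11;  b_260 = 9;  b_261 = 12
  b_262 = 12;  b_263 = 1;  b_264 = 10;  b_265 = 5;  b_266 = 0;  b_267 = 1
  b_268 = 3;  b_269 = 2;  b_270 = 10;  b_271 = 2;  b_272 = 10;  b_273 = 6
  b_274 = 7;  b_275 = 8;  b_276 = 5;  b_277 = 11;  b_278 = 8;  b_279 = 5
  b_280 = 7;  b_281 = 3;  b_282 = 0;  b_283 = 0;  b_284 = 2;  b_285 = 3
  b_286 = 10;  b_287 = 0;  b_288 = 2;  b_289 = 3;  b_290 = 11;  b_291 = 2
  b_292 = 8;  b_293 = 6;  b_294 = 7;  b_295 = 8;  b_296 = 10;  b_297 = 8
  b_298 = 12;  b_299 = 7;  b_300 = 0;  b_301 = 7;  b_302 = 10;  b_303 = 10
  b_304 = 1;  b_305 = 11;  b_306 = 12;  b_307 = 8;  b_308 = 5;  b_309 = 5
  b_310 = 3;  b_311 = 9;  b_312 = 5;  b_313 = 9;  b_314 = 1;  b_315 = 4
  b_316 = 4
b_317 = 2·4 + 2·4 + 0·1 + 4·9 = 0
b_318 = 2·0 + 2·4 + 0·4 + 4·1 = 12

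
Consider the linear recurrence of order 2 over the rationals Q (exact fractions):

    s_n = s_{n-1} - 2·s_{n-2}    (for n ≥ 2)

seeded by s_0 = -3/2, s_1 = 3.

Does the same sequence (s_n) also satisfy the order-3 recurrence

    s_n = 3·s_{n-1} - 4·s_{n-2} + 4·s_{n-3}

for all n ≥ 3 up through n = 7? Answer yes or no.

yes

Terms s_0..s_7: -3/2, 3, 6, 0, -12, -12, 12, 36
n=3: candidate gives 0, actual s_3 = 0 ✓
n=4: candidate gives -12, actual s_4 = -12 ✓
n=5: candidate gives -12, actual s_5 = -12 ✓
n=6: candidate gives 12, actual s_6 = 12 ✓
n=7: candidate gives 36, actual s_7 = 36 ✓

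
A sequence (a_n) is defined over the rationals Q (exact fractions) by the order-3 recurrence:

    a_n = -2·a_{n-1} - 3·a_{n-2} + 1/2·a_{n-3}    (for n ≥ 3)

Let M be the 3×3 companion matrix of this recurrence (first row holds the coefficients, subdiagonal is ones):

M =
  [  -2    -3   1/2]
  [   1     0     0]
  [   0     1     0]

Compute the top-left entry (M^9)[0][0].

81/8

(M^9)[0][0] is the top entry after applying M 9 times to the unit state (1, 0, 0). Equivalently it is h_{11} for the auxiliary sequence (h_n) obeying the same recurrence with h_2 = 1 and h_i = 0 for 0 ≤ i < 2:
h_3 = -2·1 + -3·0 + 1/2·0 = -2
h_4 = -2·-2 + -3·1 + 1/2·0 = 1
h_5 = -2·1 + -3·-2 + 1/2·1 = 9/2
h_6 = -2·9/2 + -3·1 + 1/2·-2 = -13
h_7 = -2·-13 + -3·9/2 + 1/2·1 = 13
h_8 = -2·13 + -3·-13 + 1/2·9/2 = 61/4
h_9 = -2·61/4 + -3·13 + 1/2·-13 = -76
h_10 = -2·-76 + -3·61/4 + 1/2·13 = 451/4
h_11 = -2·451/4 + -3·-76 + 1/2·61/4 = 81/8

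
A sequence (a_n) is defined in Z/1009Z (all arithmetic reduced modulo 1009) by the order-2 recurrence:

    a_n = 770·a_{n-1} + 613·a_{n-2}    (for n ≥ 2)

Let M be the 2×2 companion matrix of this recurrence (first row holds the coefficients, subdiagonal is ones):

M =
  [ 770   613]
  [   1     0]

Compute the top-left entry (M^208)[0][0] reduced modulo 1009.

367

(M^208)[0][0] is the top entry after applying M 208 times to the unit state (1, 0). Equivalently it is h_{209} for the auxiliary sequence (h_n) obeying the same recurrence with h_1 = 1 and h_i = 0 for 0 ≤ i < 1:
h_2 = 770·1 + 613·0 = 770
h_3 = 770·770 + 613·1 = 221
h_4 = 770·221 + 613·770 = 456
h_5 = 770·456 + 613·221 = 255
h_6 = 770·255 + 613·456 = 639
h_7 = 770·639 + 613·255 = 567
Continuing the recurrence:
  h_8 = 917;  h_9 = 265;  h_10 = 340;  h_11 = 465;  h_12 = 421;  h_13 = 788
  h_14 = 120;  h_15 = 314;  h_16 = 532;  h_17 = 758;  h_18 = 667;  h_19 = 523
  h_20 = 345;  h_21 = 20;  h_22 = 869;  h_23 = 315;  h_24 = 335;  h_25 = 22
  h_26 = 315;  h_27 = 759;  h_28 = 595;  h_29 = 182;  h_30 = 375;  h_31 = 752
  h_32 = 706;  h_33 = 641;  h_34 = 86;  h_35 = 58;  h_36 = 514;  h_37 = 491
  h_38 = 978;  h_39 = 647;  h_40 = 921;  h_41 = 926;  h_42 = 199;  h_43 = 442
  h_44 = 205;  h_45 = 980;  h_46 = 417;  h_47 = 613;  h_48 = 142;  h_49 = 789
  h_50 = 384;  h_51 = 389;  h_52 = 152;  h_53 = 329;  h_54 = 419;  h_55 = 636
  h_56 = 916;  h_57 = 423;  h_58 = 307;  h_59 = 270;  h_60 = 563;  h_61 = 683
  h_62 = 262;  h_63 = 893;  h_64 = 656;  h_65 = 142;  h_66 = 914;  h_67 = 779
  h_68 = 771;  h_69 = 648;  h_70 = 925;  h_71 = 583;  h_72 = 881;  h_73 = 515
  h_74 = 251;  h_75 = 429;  h_76 = 882;  h_77 = 720;  h_78 = 301;  h_79 = 127
  h_80 = 792;  h_81 = 562;  h_82 = 46;  h_83 = 542;  h_84 = 569;  h_85 = 509
  h_86 = 121;  h_87 = 578;  h_88 = 607;  h_89 = 378;  h_90 = 238;  h_91 = 275
  h_92 = 458;  h_93 = 591;  h_94 = 263;  h_95 = 762;  h_96 = 290;  h_97 = 250
  h_98 = 976;  h_99 = 706;  h_100 = 729;  h_101 = 243;  h_102 = 335;  h_103 = 282
  h_104 = 733;  h_105 = 706;  h_106 = 93;  h_107 = 897;  h_108 = 30;  h_109 = 858
  h_110 = 1002;  h_111 = 929;  h_112 = 703;  h_113 = 887;  h_114 = 1002;  h_115 = 544
  h_116 = 899;  h_117 = 558;  h_118 = 1008;  h_119 = 242;  h_120 = 71;  h_121 = 207
  h_122 = 104;  h_123 = 126;  h_124 = 341;  h_125 = 784;  h_126 = 468;  h_127 = 455
  h_128 = 555;  h_129 = 974;  h_130 = 475;  h_131 = 226;  h_132 = 46;  h_133 = 410
  h_134 = 838;  h_135 = 598;  h_136 = 469;  h_137 = 215;  h_138 = 6;  h_139 = 200
  h_140 = 274;  h_141 = 610;  h_142 = 983;  h_143 = 760;  h_144 = 186;  h_145 = 673
  h_146 = 594;  h_147 = 171;  h_148 = 373;  h_149 = 541;  h_150 = 468;  h_151 = 828
  h_152 = 200;  h_153 = 669;  h_154 = 42;  h_155 = 495;  h_156 = 269;  h_157 = 11
  h_158 = 828;  h_159 = 561;  h_160 = 155;  h_161 = 112;  h_162 = 644;  h_163 = 505
  h_164 = 638;  h_165 = 688;  h_166 = 646;  h_167 = 974;  h_168 = 763;  h_169 = 6
  h_170 = 127;  h_171 = 568;  h_172 = 621;  h_173 = 992;  h_174 = 307;  h_175 = 962
  h_176 = 651;  h_177 = 247;  h_178 = 1006;  h_179 = 778;  h_180 = 902;  h_181 = 5
  h_182 = 817;  h_183 = 521;  h_184 = 954;  h_185 = 557;  h_186 = 656;  h_187 = 10
  h_188 = 174;  h_189 = 868;  h_190 = 110;  h_191 = 285;  h_192 = 324;  h_193 = 405
  h_194 = 917;  h_195 = 850;  h_196 = 776;  h_197 = 598;  h_198 = 805;  h_199 = 631
  h_200 = 605;  h_201 = 48;  h_202 = 189;  h_203 = 397;  h_204 = 794;  h_205 = 118
  h_206 = 434;  h_207 = 896
h_208 = 770·896 + 613·434 = 439
h_209 = 770·439 + 613·896 = 367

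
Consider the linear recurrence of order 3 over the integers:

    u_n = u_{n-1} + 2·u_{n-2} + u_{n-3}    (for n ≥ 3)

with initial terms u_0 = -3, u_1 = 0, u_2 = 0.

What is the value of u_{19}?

u_3 = 1·0 + 2·0 + 1·-3 = -3
u_4 = 1·-3 + 2·0 + 1·0 = -3
u_5 = 1·-3 + 2·-3 + 1·0 = -9
u_6 = 1·-9 + 2·-3 + 1·-3 = -18
u_7 = 1·-18 + 2·-9 + 1·-3 = -39
u_8 = 1·-39 + 2·-18 + 1·-9 = -84
u_9 = 1·-84 + 2·-39 + 1·-18 = -180
u_10 = 1·-180 + 2·-84 + 1·-39 = -387
u_11 = 1·-387 + 2·-180 + 1·-84 = -831
u_12 = 1·-831 + 2·-387 + 1·-180 = -1785
u_13 = 1·-1785 + 2·-831 + 1·-387 = -3834
u_14 = 1·-3834 + 2·-1785 + 1·-831 = -8235
u_15 = 1·-8235 + 2·-3834 + 1·-1785 = -17688
u_16 = 1·-17688 + 2·-8235 + 1·-3834 = -37992
u_17 = 1·-37992 + 2·-17688 + 1·-8235 = -81603
u_18 = 1·-81603 + 2·-37992 + 1·-17688 = -175275
u_19 = 1·-175275 + 2·-81603 + 1·-37992 = -376473

-376473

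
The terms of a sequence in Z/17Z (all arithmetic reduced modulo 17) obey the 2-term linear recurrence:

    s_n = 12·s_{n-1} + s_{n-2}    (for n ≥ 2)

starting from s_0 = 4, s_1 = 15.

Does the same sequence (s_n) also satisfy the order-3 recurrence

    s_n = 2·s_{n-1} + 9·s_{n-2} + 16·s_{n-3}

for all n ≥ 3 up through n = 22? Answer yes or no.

Terms s_0..s_22: 4, 15, 14, 13, 0, 13, 3, 15, 13, 1, 8, 12, 16, 0, 16, 5, 8, 16, 13, 2, 3, 4, 0
n=3: candidate gives 6, actual s_3 = 13 ✗

no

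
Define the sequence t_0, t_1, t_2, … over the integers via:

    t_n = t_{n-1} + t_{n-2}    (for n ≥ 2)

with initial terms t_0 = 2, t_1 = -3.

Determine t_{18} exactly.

t_2 = 1·-3 + 1·2 = -1
t_3 = 1·-1 + 1·-3 = -4
t_4 = 1·-4 + 1·-1 = -5
t_5 = 1·-5 + 1·-4 = -9
t_6 = 1·-9 + 1·-5 = -14
t_7 = 1·-14 + 1·-9 = -23
t_8 = 1·-23 + 1·-14 = -37
t_9 = 1·-37 + 1·-23 = -60
t_10 = 1·-60 + 1·-37 = -97
t_11 = 1·-97 + 1·-60 = -157
t_12 = 1·-157 + 1·-97 = -254
t_13 = 1·-254 + 1·-157 = -411
t_14 = 1·-411 + 1·-254 = -665
t_15 = 1·-665 + 1·-411 = -1076
t_16 = 1·-1076 + 1·-665 = -1741
t_17 = 1·-1741 + 1·-1076 = -2817
t_18 = 1·-2817 + 1·-1741 = -4558

-4558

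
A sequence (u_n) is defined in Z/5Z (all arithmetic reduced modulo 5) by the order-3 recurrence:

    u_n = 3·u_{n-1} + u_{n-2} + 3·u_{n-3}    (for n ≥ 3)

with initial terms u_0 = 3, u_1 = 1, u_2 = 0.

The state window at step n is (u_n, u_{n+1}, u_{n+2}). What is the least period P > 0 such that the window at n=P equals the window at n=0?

n=0: window = (3, 1, 0)
n=1: window = (1, 0, 0)
n=2: window = (0, 0, 3)
n=3: window = (0, 3, 4)
n=4: window = (3, 4, 0)
n=5: window = (4, 0, 3)
n=6: window = (0, 3, 1)
n=7: window = (3, 1, 1)
n=8: window = (1, 1, 3)
n=9: window = (1, 3, 3)
n=10: window = (3, 3, 0)
n=11: window = (3, 0, 2)
n=12: window = (0, 2, 0)
n=13: window = (2, 0, 2)
n=14: window = (0, 2, 2)
n=15: window = (2, 2, 3)
n=16: window = (2, 3, 2)
n=17: window = (3, 2, 0)
n=18: window = (2, 0, 1)
n=19: window = (0, 1, 4)
n=20: window = (1, 4, 3)
n=21: window = (4, 3, 1)
n=22: window = (3, 1, 3)
n=23: window = (1, 3, 4)
n=24: window = (3, 4, 3)
n=25: window = (4, 3, 2)
n=26: window = (3, 2, 1)
n=27: window = (2, 1, 4)
n=28: window = (1, 4, 4)
n=29: window = (4, 4, 4)
n=30: window = (4, 4, 3)
n=31: window = (4, 3, 0)
n=32: window = (3, 0, 0)
n=33: window = (0, 0, 4)
n=34: window = (0, 4, 2)
n=35: window = (4, 2, 0)
n=36: window = (2, 0, 4)
n=37: window = (0, 4, 3)
n=38: window = (4, 3, 3)
n=39: window = (3, 3, 4)
n=40: window = (3, 4, 4)
…
n=122: window = (3, 3, 3)
n=123: window = (3, 3, 1)
n=124: window = (3, 1, 0)
window at n=124 equals window at n=0 → period = 124

124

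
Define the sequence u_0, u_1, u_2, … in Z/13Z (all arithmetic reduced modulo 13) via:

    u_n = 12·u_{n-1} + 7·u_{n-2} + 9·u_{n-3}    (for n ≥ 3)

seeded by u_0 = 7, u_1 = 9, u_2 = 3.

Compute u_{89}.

u_3 = 12·3 + 7·9 + 9·7 = 6
u_4 = 12·6 + 7·3 + 9·9 = 5
u_5 = 12·5 + 7·6 + 9·3 = 12
u_6 = 12·12 + 7·5 + 9·6 = 12
u_7 = 12·12 + 7·12 + 9·5 = 0
u_8 = 12·0 + 7·12 + 9·12 = 10
u_9 = 12·10 + 7·0 + 9·12 = 7
u_10 = 12·7 + 7·10 + 9·0 = 11
u_11 = 12·11 + 7·7 + 9·10 = 11
u_12 = 12·11 + 7·11 + 9·7 = 12
u_13 = 12·12 + 7·11 + 9·11 = 8
u_14 = 12·8 + 7·12 + 9·11 = 6
u_15 = 12·6 + 7·8 + 9·12 = 2
u_16 = 12·2 + 7·6 + 9·8 = 8
u_17 = 12·8 + 7·2 + 9·6 = 8
u_18 = 12·8 + 7·8 + 9·2 = 1
u_19 = 12·1 + 7·8 + 9·8 = 10
u_20 = 12·10 + 7·1 + 9·8 = 4
u_21 = 12·4 + 7·10 + 9·1 = 10
u_22 = 12·10 + 7·4 + 9·10 = 4
u_23 = 12·4 + 7·10 + 9·4 = 11
u_24 = 12·11 + 7·4 + 9·10 = 3
u_25 = 12·3 + 7·11 + 9·4 = 6
u_26 = 12·6 + 7·3 + 9·11 = 10
u_27 = 12·10 + 7·6 + 9·3 = 7
u_28 = 12·7 + 7·10 + 9·6 = 0
u_29 = 12·0 + 7·7 + 9·10 = 9
u_30 = 12·9 + 7·0 + 9·7 = 2
u_31 = 12·2 + 7·9 + 9·0 = 9
u_32 = 12·9 + 7·2 + 9·9 = 8
u_33 = 12·8 + 7·9 + 9·2 = 8
u_34 = 12·8 + 7·8 + 9·9 = 12
u_35 = 12·12 + 7·8 + 9·8 = 12
u_36 = 12·12 + 7·12 + 9·8 = 1
u_37 = 12·1 + 7·12 + 9·12 = 9
u_38 = 12·9 + 7·1 + 9·12 = 2
u_39 = 12·2 + 7·9 + 9·1 = 5
u_40 = 12·5 + 7·2 + 9·9 = 12
u_41 = 12·12 + 7·5 + 9·2 = 2
u_42 = 12·2 + 7·12 + 9·5 = 10
u_43 = 12·10 + 7·2 + 9·12 = 8
u_44 = 12·8 + 7·10 + 9·2 = 2
u_45 = 12·2 + 7·8 + 9·10 = 1
u_46 = 12·1 + 7·2 + 9·8 = 7
u_47 = 12·7 + 7·1 + 9·2 = 5
u_48 = 12·5 + 7·7 + 9·1 = 1
u_49 = 12·1 + 7·5 + 9·7 = 6
u_50 = 12·6 + 7·1 + 9·5 = 7
u_51 = 12·7 + 7·6 + 9·1 = 5
u_52 = 12·5 + 7·7 + 9·6 = 7
u_53 = 12·7 + 7·5 + 9·7 = 0
u_54 = 12·0 + 7·7 + 9·5 = 3
u_55 = 12·3 + 7·0 + 9·7 = 8
u_56 = 12·8 + 7·3 + 9·0 = 0
u_57 = 12·0 + 7·8 + 9·3 = 5
u_58 = 12·5 + 7·0 + 9·8 = 2
u_59 = 12·2 + 7·5 + 9·0 = 7
u_60 = 12·7 + 7·2 + 9·5 = 0
u_61 = 12·0 + 7·7 + 9·2 = 2
u_62 = 12·2 + 7·0 + 9·7 = 9
u_63 = 12·9 + 7·2 + 9·0 = 5
u_64 = 12·5 + 7·9 + 9·2 = 11
u_65 = 12·11 + 7·5 + 9·9 = 1
u_66 = 12·1 + 7·11 + 9·5 = 4
u_67 = 12·4 + 7·1 + 9·11 = 11
u_68 = 12·11 + 7·4 + 9·1 = 0
u_69 = 12·0 + 7·11 + 9·4 = 9
u_70 = 12·9 + 7·0 + 9·11 = 12
u_71 = 12·12 + 7·9 + 9·0 = 12
u_72 = 12·12 + 7·12 + 9·9 = 10
u_73 = 12·10 + 7·12 + 9·12 = 0
u_74 = 12·0 + 7·10 + 9·12 = 9
u_75 = 12·9 + 7·0 + 9·10 = 3
u_76 = 12·3 + 7·9 + 9·0 = 8
u_77 = 12·8 + 7·3 + 9·9 = 3
u_78 = 12·3 + 7·8 + 9·3 = 2
u_79 = 12·2 + 7·3 + 9·8 = 0
u_80 = 12·0 + 7·2 + 9·3 = 2
u_81 = 12·2 + 7·0 + 9·2 = 3
u_82 = 12·3 + 7·2 + 9·0 = 11
u_83 = 12·11 + 7·3 + 9·2 = 2
u_84 = 12·2 + 7·11 + 9·3 = 11
u_85 = 12·11 + 7·2 + 9·11 = 11
u_86 = 12·11 + 7·11 + 9·2 = 6
u_87 = 12·6 + 7·11 + 9·11 = 1
u_88 = 12·1 + 7·6 + 9·11 = 10
u_89 = 12·10 + 7·1 + 9·6 = 12

12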